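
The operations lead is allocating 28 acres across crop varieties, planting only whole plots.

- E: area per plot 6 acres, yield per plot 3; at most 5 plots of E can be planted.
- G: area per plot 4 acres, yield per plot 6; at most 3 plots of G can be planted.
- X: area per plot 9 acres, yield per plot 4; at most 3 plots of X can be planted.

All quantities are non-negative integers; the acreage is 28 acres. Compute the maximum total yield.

Take 1×E, 3×G, and 1×X: area 27 ≤ 28, yield 1·3 + 3·6 + 1·4 = 25.
G has the best ratio (6/4) and is taken to its limit of 3; remaining capacity is filled optimally with the others.

25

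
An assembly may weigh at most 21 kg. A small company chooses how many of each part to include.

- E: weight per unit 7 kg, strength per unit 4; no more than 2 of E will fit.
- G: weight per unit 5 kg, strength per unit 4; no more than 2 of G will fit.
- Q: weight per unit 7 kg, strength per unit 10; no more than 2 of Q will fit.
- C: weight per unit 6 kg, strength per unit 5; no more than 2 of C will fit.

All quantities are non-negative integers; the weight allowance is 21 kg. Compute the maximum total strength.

25

2×Q and 1×C: weight 20 ≤ 21, strength 2·10 + 1·5 = 25.
1×G and 2×Q: weight 19 ≤ 21, strength 1·4 + 2·10 = 24.
Best is 25.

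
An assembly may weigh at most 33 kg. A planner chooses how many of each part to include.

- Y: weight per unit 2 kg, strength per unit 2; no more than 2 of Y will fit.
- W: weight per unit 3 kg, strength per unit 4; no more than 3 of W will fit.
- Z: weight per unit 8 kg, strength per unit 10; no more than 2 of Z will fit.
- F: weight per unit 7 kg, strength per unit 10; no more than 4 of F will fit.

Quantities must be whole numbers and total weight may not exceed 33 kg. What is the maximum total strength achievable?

46

This is a bounded integer knapsack.
Take 1×Y, 1×W, and 4×F: weight 33 ≤ 33, strength 1·2 + 1·4 + 4·10 = 46.
F has the best ratio (10/7) and is taken to its limit of 4; remaining capacity is filled optimally with the others.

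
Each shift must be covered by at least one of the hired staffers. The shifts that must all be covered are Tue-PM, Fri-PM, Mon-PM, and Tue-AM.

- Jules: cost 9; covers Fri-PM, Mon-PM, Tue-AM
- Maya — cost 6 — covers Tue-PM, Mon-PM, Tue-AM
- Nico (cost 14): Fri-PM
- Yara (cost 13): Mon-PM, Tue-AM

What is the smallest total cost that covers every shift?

15

This is a weighted set-cover instance.
Choose Jules and Maya: together they cover Tue-PM, Fri-PM, Mon-PM, Tue-AM — every shift.
Total cost: 9 + 6 = 15.
No cover costs less than 15.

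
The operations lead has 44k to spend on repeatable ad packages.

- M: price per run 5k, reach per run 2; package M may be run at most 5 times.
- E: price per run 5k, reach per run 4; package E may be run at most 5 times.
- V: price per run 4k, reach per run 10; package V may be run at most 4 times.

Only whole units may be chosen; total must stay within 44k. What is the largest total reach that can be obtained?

60

Take 5×E and 4×V: price 41 ≤ 44, reach 5·4 + 4·10 = 60.
V has the best ratio (10/4) and is taken to its limit of 4; remaining capacity is filled optimally with the others.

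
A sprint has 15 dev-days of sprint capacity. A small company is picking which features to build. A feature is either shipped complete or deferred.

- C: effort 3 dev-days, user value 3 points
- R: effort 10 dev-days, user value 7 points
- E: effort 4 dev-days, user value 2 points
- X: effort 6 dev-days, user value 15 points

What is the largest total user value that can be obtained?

20

Take C, E, and X: effort 3 + 4 + 6 = 13 ≤ 15, user value 3 + 2 + 15 = 20.
No other feasible combination does better.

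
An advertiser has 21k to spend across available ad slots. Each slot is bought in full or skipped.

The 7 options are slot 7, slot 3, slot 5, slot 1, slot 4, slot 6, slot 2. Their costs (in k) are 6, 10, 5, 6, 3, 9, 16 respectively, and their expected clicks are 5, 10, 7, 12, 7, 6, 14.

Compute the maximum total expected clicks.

slot 3 + slot 1 + slot 4: cost 10 + 6 + 3 = 19 ≤ 21, expected clicks 10 + 12 + 7 = 29.
slot 7 + slot 5 + slot 1 + slot 4: cost 6 + 5 + 6 + 3 = 20 ≤ 21, expected clicks 5 + 7 + 12 + 7 = 31.
slot 3 + slot 5 + slot 1: cost 10 + 5 + 6 = 21 ≤ 21, expected clicks 10 + 7 + 12 = 29.
Best is slot 7, slot 5, slot 1, and slot 4 with total expected clicks 31.

31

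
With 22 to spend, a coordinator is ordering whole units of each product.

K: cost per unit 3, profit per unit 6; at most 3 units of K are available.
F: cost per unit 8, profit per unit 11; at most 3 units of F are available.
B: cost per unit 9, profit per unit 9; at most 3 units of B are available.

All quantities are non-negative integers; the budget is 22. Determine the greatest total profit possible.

34

K has the best ratio (6/3); taking only K gives at most 3×6 = 18 (stopped by the supply cap of 3).
Mixing does better — 2×K and 2×F: cost 22 ≤ 22, profit 2·6 + 2·11 = 34.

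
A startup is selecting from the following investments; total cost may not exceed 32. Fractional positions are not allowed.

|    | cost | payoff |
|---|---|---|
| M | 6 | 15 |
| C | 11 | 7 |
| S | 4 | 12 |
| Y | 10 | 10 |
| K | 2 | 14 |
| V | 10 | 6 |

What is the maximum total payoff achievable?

Allowing fractional choices, the relaxed optimum would be about 57.4, but investments are indivisible.
M + S + Y + K + V: cost 6 + 4 + 10 + 2 + 10 = 32 ≤ 32, payoff 15 + 12 + 10 + 14 + 6 = 57.
M + C + S + K: cost 6 + 11 + 4 + 2 = 23 ≤ 32, payoff 15 + 7 + 12 + 14 = 48.
M + S + Y + K: cost 6 + 4 + 10 + 2 = 22 ≤ 32, payoff 15 + 12 + 10 + 14 = 51.
Best is M, S, Y, K, and V with total payoff 57.

57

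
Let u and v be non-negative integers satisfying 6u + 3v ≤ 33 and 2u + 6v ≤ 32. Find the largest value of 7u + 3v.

(u,v)=(5,1) is feasible, giving 38.
(u,v)=(5,0) is feasible, giving 35.
(u,v)=(4,2) is feasible, giving 34.
(u,v)=(4,1) is feasible, giving 31.
Maximum is 38 at (u,v)=(5,1).

38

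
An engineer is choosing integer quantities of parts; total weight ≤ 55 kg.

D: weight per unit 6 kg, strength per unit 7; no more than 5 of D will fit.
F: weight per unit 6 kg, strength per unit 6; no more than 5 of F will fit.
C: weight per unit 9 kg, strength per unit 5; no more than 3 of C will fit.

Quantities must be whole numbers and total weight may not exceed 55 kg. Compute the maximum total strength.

59

Take 5×D and 4×F: weight 54 ≤ 55, strength 5·7 + 4·6 = 59.
D has the best ratio (7/6) and is taken to its limit of 5; remaining capacity is filled optimally with the others.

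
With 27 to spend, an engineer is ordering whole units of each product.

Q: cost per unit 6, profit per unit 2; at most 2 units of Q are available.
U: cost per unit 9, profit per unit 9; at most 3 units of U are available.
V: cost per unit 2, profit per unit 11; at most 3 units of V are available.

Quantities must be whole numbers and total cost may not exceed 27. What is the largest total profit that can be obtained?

51

This is a bounded integer knapsack.
V has the best ratio (11/2); taking only V gives at most 3×11 = 33 (stopped by the supply cap of 3).
Mixing does better — 2×U and 3×V: cost 24 ≤ 27, profit 2·9 + 3·11 = 51.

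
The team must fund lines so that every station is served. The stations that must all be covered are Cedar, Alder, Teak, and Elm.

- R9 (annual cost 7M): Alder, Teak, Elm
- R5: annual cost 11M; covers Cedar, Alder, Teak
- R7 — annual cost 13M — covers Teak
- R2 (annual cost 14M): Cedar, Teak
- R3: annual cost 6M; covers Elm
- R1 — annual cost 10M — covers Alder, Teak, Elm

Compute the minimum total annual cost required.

This is an integer covering problem.
The greedy cost-per-new-station heuristic would pick R9 and R5 for 18, but a cheaper cover exists.
Choose R5 and R3: together they cover Cedar, Alder, Teak, Elm — every station.
Total annual cost: 11 + 6 = 17.
No cover costs less than 17.

17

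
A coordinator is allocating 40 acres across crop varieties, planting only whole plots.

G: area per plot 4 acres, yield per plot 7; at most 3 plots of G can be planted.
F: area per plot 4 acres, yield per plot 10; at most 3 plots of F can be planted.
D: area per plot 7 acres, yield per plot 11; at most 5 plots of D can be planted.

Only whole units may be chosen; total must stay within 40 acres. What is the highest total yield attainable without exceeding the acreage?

74

Take 3×F and 4×D: area 40 ≤ 40, yield 3·10 + 4·11 = 74.
F has the best ratio (10/4) and is taken to its limit of 3; remaining capacity is filled optimally with the others.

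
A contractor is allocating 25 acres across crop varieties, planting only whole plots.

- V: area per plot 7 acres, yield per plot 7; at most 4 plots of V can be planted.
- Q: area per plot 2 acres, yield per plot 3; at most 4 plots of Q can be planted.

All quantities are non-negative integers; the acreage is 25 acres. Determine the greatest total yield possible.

27

2×V and 4×Q: area 22 ≤ 25, yield 2·7 + 4·3 = 26.
3×V and 2×Q: area 25 ≤ 25, yield 3·7 + 2·3 = 27.
Best is 27.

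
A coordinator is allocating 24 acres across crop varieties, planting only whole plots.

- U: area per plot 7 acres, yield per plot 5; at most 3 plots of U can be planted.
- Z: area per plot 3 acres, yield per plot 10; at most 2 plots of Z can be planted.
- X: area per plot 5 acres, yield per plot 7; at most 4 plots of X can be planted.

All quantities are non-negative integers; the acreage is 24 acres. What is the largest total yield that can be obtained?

41

1×U, 2×Z, and 2×X: area 23 ≤ 24, yield 1·5 + 2·10 + 2·7 = 39.
2×Z and 3×X: area 21 ≤ 24, yield 2·10 + 3·7 = 41.
Best is 41.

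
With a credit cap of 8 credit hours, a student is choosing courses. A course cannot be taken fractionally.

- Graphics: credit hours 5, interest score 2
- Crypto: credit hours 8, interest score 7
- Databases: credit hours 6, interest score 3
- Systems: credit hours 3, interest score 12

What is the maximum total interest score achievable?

14

Allowing fractional choices, the relaxed optimum would be about 16.4, but courses are indivisible.
Graphics + Systems: credit hours 5 + 3 = 8 ≤ 8, interest score 2 + 12 = 14.
Systems: credit hours 3 ≤ 8, interest score 12.
Best is Graphics and Systems with total interest score 14.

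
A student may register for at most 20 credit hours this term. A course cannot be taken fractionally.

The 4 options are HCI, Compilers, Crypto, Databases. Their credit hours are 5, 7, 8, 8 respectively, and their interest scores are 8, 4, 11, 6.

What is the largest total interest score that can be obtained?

Allowing fractional choices, the relaxed optimum would be about 24.2, but courses are indivisible.
HCI + Crypto: credit hours 5 + 8 = 13 ≤ 20, interest score 8 + 11 = 19.
HCI + Compilers + Crypto: credit hours 5 + 7 + 8 = 20 ≤ 20, interest score 8 + 4 + 11 = 23.
Best is HCI, Compilers, and Crypto with total interest score 23.

23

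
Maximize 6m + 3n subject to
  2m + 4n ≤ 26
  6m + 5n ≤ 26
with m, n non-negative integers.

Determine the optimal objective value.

Relaxing integrality, the LP optimum is 26.00 at (m,n) = (4.33, 0), which is not an integer point.
(m,n)=(4,0): 2·4+4·0=8≤26, 6·4+5·0=24≤26, objective 24.
(m,n)=(3,1): 2·3+4·1=10≤26, 6·3+5·1=23≤26, objective 21.
(m,n)=(3,0): 2·3+4·0=6≤26, 6·3+5·0=18≤26, objective 18.
No feasible integer point exceeds 24.

24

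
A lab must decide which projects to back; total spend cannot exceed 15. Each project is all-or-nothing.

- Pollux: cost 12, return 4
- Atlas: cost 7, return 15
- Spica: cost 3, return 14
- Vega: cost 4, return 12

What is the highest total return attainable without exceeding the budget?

41

This is an integer program with binary decision variables.
Take Atlas, Spica, and Vega: cost 7 + 3 + 4 = 14 ≤ 15, return 15 + 14 + 12 = 41.
No other feasible combination does better.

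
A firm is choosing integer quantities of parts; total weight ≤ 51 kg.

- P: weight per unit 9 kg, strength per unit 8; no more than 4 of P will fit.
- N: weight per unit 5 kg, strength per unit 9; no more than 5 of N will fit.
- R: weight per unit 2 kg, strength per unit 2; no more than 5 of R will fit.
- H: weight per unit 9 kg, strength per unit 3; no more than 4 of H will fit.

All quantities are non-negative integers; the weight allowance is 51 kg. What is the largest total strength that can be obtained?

N has the best ratio (9/5); taking only N gives at most 5×9 = 45 (stopped by the supply cap of 5).
Mixing does better — 2×P, 5×N, and 4×R: weight 51 ≤ 51, strength 2·8 + 5·9 + 4·2 = 69.

69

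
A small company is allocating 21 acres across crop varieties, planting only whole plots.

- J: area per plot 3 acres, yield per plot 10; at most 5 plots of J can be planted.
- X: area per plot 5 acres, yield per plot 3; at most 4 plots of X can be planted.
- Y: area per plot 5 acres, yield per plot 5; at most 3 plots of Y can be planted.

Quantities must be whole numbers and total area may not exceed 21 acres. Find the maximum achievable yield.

55

Take 5×J and 1×Y: area 20 ≤ 21, yield 5·10 + 1·5 = 55.
J has the best ratio (10/3) and is taken to its limit of 5; remaining capacity is filled optimally with the others.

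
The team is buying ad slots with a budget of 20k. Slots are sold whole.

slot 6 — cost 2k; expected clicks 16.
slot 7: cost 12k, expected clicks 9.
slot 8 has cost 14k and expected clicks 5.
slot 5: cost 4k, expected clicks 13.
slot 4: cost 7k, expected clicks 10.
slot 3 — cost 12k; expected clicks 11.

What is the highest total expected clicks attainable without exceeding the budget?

This is a 0-1 knapsack instance.
Allowing fractional choices, the relaxed optimum would be about 45.4, but ad slots are indivisible.
slot 6 + slot 7 + slot 5: cost 2 + 12 + 4 = 18 ≤ 20, expected clicks 16 + 9 + 13 = 38.
slot 6 + slot 5 + slot 4: cost 2 + 4 + 7 = 13 ≤ 20, expected clicks 16 + 13 + 10 = 39.
slot 6 + slot 5 + slot 3: cost 2 + 4 + 12 = 18 ≤ 20, expected clicks 16 + 13 + 11 = 40.
Best is slot 6, slot 5, and slot 3 with total expected clicks 40.

40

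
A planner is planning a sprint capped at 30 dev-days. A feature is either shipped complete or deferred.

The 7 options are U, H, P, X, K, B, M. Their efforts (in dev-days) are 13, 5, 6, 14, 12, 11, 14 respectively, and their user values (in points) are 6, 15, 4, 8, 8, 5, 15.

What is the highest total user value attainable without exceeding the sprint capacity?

This is a 0-1 knapsack instance.
Take H, B, and M: effort 5 + 11 + 14 = 30 ≤ 30, user value 15 + 5 + 15 = 35.
No other feasible combination does better.

35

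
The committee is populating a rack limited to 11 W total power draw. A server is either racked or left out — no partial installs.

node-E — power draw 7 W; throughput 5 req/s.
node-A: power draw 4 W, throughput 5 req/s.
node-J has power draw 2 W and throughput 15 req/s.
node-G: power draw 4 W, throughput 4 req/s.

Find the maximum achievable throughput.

24

node-E + node-J: power draw 7 + 2 = 9 ≤ 11, throughput 5 + 15 = 20.
node-A + node-J: power draw 4 + 2 = 6 ≤ 11, throughput 5 + 15 = 20.
node-A + node-J + node-G: power draw 4 + 2 + 4 = 10 ≤ 11, throughput 5 + 15 + 4 = 24.
Best is node-A, node-J, and node-G with total throughput 24.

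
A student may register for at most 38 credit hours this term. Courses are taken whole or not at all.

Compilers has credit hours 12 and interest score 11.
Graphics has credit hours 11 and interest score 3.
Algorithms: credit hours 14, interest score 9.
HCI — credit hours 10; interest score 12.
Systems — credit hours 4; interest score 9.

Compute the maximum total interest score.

Allowing fractional choices, the relaxed optimum would be about 39.7, but courses are indivisible.
Compilers + Algorithms + HCI: credit hours 12 + 14 + 10 = 36 ≤ 38, interest score 11 + 9 + 12 = 32.
Compilers + HCI + Systems: credit hours 12 + 10 + 4 = 26 ≤ 38, interest score 11 + 12 + 9 = 32.
Compilers + Graphics + HCI + Systems: credit hours 12 + 11 + 10 + 4 = 37 ≤ 38, interest score 11 + 3 + 12 + 9 = 35.
Best is Compilers, Graphics, HCI, and Systems with total interest score 35.

35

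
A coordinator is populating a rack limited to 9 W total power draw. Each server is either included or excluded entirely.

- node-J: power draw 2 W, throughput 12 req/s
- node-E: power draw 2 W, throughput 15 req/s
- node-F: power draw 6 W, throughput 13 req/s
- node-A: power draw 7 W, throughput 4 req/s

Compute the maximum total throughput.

28

Take node-E and node-F: power draw 2 + 6 = 8 ≤ 9, throughput 15 + 13 = 28.
No other feasible combination does better.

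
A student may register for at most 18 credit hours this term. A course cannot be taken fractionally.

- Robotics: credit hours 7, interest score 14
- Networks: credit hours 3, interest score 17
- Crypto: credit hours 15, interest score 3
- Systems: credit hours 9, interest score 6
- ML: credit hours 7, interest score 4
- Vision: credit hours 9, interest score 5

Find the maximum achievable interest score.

35

Allowing fractional choices, the relaxed optimum would be about 36.3, but courses are indivisible.
Robotics + Networks + ML: credit hours 7 + 3 + 7 = 17 ≤ 18, interest score 14 + 17 + 4 = 35.
Robotics + Networks: credit hours 7 + 3 = 10 ≤ 18, interest score 14 + 17 = 31.
Networks + Systems: credit hours 3 + 9 = 12 ≤ 18, interest score 17 + 6 = 23.
Best is Robotics, Networks, and ML with total interest score 35.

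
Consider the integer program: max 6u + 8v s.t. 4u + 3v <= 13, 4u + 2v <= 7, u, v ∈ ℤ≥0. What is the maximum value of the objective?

(u,v)=(0,3): 4·0+3·3=9≤13, 4·0+2·3=6≤7, objective 24.
(u,v)=(0,2): 4·0+3·2=6≤13, 4·0+2·2=4≤7, objective 16.
No feasible integer point exceeds 24.

24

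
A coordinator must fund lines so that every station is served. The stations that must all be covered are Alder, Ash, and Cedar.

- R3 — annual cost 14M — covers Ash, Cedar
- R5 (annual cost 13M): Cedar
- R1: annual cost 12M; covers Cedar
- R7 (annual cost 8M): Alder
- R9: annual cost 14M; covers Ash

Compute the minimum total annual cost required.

22

This is a weighted set-cover instance.
Choose R3 and R7: together they cover Alder, Ash, Cedar — every station.
Total annual cost: 14 + 8 = 22.
No cover costs less than 22.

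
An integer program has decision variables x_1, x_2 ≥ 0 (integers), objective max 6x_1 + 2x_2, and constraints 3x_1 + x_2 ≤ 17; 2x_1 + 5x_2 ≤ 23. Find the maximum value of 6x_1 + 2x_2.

(x_1,x_2)=(5,2): 3·5+1·2=17≤17, 2·5+5·2=20≤23, objective 34.
(x_1,x_2)=(5,1): 3·5+1·1=16≤17, 2·5+5·1=15≤23, objective 32.
(x_1,x_2)=(4,3): 3·4+1·3=15≤17, 2·4+5·3=23≤23, objective 30.
Maximum is 34 at (x_1,x_2)=(5,2).

34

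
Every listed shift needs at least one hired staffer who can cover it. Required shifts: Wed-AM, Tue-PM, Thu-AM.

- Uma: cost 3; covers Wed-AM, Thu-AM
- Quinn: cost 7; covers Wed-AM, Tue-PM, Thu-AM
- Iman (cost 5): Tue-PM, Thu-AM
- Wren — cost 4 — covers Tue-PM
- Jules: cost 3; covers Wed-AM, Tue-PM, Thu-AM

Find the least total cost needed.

3

Jules alone covers Wed-AM, Tue-PM, Thu-AM — every shift.
Total cost: 3.
No cover costs less than 3.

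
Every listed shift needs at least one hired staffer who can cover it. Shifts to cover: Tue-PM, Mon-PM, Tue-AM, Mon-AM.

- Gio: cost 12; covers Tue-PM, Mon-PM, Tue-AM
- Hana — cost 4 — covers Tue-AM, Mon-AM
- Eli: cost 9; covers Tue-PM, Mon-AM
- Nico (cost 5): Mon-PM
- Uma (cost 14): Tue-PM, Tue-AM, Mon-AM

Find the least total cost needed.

Choose Gio and Hana: together they cover Tue-PM, Mon-PM, Tue-AM, Mon-AM — every shift.
Total cost: 12 + 4 = 16.

16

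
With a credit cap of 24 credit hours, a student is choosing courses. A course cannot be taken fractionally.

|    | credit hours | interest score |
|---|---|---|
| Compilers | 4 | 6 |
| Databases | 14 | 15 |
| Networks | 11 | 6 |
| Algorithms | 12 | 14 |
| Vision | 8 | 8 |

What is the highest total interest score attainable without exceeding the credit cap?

28

Allowing fractional choices, the relaxed optimum would be about 28.6, but courses are indivisible.
Algorithms + Vision: credit hours 12 + 8 = 20 ≤ 24, interest score 14 + 8 = 22.
Databases + Vision: credit hours 14 + 8 = 22 ≤ 24, interest score 15 + 8 = 23.
Compilers + Algorithms + Vision: credit hours 4 + 12 + 8 = 24 ≤ 24, interest score 6 + 14 + 8 = 28.
Best is Compilers, Algorithms, and Vision with total interest score 28.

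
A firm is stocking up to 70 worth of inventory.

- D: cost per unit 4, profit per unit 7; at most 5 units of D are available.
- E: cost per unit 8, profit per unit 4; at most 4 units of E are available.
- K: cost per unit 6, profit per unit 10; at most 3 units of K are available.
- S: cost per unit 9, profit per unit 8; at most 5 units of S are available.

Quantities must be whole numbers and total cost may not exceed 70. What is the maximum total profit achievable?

90

This is a bounded integer knapsack.
5×D, 3×K, and 3×S: cost 65 ≤ 70, profit 5·7 + 3·10 + 3·8 = 89.
4×D, 3×K, and 4×S: cost 70 ≤ 70, profit 4·7 + 3·10 + 4·8 = 90.
Best is 90.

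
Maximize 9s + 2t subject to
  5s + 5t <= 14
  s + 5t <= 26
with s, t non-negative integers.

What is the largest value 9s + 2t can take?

Relaxing integrality, the LP optimum is 25.20 at (s,t) = (2.8, 0), which is not an integer point.
(s,t)=(2,0): 5·2+5·0=10≤14, 1·2+5·0=2≤26, objective 18.
(s,t)=(1,1): 5·1+5·1=10≤14, 1·1+5·1=6≤26, objective 11.
No feasible integer point exceeds 18.

18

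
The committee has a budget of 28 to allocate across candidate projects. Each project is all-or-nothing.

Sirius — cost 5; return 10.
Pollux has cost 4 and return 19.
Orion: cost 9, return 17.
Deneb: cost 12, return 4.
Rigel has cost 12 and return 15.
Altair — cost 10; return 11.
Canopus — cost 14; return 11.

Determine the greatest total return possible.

This is a 0-1 knapsack instance.
Pollux + Orion + Rigel: cost 4 + 9 + 12 = 25 ≤ 28, return 19 + 17 + 15 = 51.
Sirius + Pollux + Orion + Altair: cost 5 + 4 + 9 + 10 = 28 ≤ 28, return 10 + 19 + 17 + 11 = 57.
Pollux + Orion + Altair: cost 4 + 9 + 10 = 23 ≤ 28, return 19 + 17 + 11 = 47.
Best is Sirius, Pollux, Orion, and Altair with total return 57.

57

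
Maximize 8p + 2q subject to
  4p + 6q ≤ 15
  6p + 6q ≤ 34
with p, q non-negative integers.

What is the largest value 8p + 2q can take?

Relaxing integrality, the LP optimum is 30.00 at (p,q) = (3.75, 0), which is not an integer point.
(p,q)=(3,0): 4·3+6·0=12≤15, 6·3+6·0=18≤34, objective 24.
(p,q)=(2,1): 4·2+6·1=14≤15, 6·2+6·1=18≤34, objective 18.
(p,q)=(2,0): 4·2+6·0=8≤15, 6·2+6·0=12≤34, objective 16.
The best lattice point is (3,0), giving 24.

24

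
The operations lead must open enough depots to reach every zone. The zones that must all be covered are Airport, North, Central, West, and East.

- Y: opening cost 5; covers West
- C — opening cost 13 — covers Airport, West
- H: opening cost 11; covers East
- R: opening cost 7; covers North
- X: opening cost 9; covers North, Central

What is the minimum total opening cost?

The greedy cost-per-new-zone heuristic would pick X, Y, H, and C for 38, but a cheaper cover exists.
Choose C, H, and X: together they cover Airport, North, Central, West, East — every zone.
Total opening cost: 13 + 11 + 9 = 33.
No cover costs less than 33.

33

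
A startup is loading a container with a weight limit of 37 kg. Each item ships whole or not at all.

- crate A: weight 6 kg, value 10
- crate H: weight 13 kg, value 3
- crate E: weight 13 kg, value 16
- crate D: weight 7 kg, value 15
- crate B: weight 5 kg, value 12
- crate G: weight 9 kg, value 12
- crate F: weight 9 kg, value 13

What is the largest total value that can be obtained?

crate E + crate D + crate B + crate F: weight 13 + 7 + 5 + 9 = 34 ≤ 37, value 16 + 15 + 12 + 13 = 56.
crate A + crate D + crate B + crate G + crate F: weight 6 + 7 + 5 + 9 + 9 = 36 ≤ 37, value 10 + 15 + 12 + 12 + 13 = 62.
Best is crate A, crate D, crate B, crate G, and crate F with total value 62.

62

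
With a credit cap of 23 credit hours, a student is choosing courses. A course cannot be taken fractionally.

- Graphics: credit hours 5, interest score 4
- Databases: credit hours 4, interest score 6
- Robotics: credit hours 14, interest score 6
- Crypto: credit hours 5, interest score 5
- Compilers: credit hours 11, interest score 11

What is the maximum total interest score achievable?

Take Databases, Crypto, and Compilers: credit hours 4 + 5 + 11 = 20 ≤ 23, interest score 6 + 5 + 11 = 22.
No other feasible combination does better.

22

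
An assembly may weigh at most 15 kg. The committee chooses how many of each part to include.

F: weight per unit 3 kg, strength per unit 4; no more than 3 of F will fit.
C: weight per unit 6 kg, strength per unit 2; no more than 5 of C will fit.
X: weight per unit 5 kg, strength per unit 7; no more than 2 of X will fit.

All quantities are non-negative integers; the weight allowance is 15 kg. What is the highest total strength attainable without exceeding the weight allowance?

This is a bounded integer knapsack.
Take 3×F and 1×X: weight 14 ≤ 15, strength 3·4 + 1·7 = 19.
No other integer combination yields more.

19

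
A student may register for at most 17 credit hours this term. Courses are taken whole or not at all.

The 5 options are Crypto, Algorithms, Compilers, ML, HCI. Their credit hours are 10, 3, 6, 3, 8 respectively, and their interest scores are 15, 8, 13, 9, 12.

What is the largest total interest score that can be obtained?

34

Allowing fractional choices, the relaxed optimum would be about 37.5, but courses are indivisible.
Compilers + ML + HCI: credit hours 6 + 3 + 8 = 17 ≤ 17, interest score 13 + 9 + 12 = 34.
Algorithms + Compilers + HCI: credit hours 3 + 6 + 8 = 17 ≤ 17, interest score 8 + 13 + 12 = 33.
Best is Compilers, ML, and HCI with total interest score 34.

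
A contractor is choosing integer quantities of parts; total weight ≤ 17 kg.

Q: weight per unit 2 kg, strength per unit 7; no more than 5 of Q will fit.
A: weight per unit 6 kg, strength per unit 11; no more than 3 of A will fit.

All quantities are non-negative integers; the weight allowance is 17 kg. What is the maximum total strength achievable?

46

5×Q and 1×A: weight 16 ≤ 17, strength 5·7 + 1·11 = 46.
4×Q and 1×A: weight 14 ≤ 17, strength 4·7 + 1·11 = 39.
Best is 46.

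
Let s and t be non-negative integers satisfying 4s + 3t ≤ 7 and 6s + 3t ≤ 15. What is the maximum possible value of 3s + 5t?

10

Relaxing integrality, the LP optimum is 11.67 at (s,t) = (0, 2.33), which is not an integer point.
(s,t)=(0,2): 4·0+3·2=6≤7, 6·0+3·2=6≤15, objective 10.
(s,t)=(1,1): 4·1+3·1=7≤7, 6·1+3·1=9≤15, objective 8.
No feasible integer point exceeds 10.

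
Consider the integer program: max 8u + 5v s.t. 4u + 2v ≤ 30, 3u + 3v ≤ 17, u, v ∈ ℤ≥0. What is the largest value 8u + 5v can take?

Relaxing integrality, the LP optimum is 45.33 at (u,v) = (5.67, 0), which is not an integer point.
(u,v)=(5,0): 4·5+2·0=20≤30, 3·5+3·0=15≤17, objective 40.
(u,v)=(4,1): 4·4+2·1=18≤30, 3·4+3·1=15≤17, objective 37.
The best lattice point is (5,0), giving 40.

40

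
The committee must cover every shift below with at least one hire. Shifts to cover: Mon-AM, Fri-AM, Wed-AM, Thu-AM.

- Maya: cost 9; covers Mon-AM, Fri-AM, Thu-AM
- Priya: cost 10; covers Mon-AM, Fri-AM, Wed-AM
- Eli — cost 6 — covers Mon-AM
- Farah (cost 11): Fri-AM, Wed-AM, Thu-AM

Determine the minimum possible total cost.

17

The greedy cost-per-new-shift heuristic would pick Maya and Priya for 19, but a cheaper cover exists.
Choose Eli and Farah: together they cover Mon-AM, Fri-AM, Wed-AM, Thu-AM — every shift.
Total cost: 6 + 11 = 17.
No cover costs less than 17.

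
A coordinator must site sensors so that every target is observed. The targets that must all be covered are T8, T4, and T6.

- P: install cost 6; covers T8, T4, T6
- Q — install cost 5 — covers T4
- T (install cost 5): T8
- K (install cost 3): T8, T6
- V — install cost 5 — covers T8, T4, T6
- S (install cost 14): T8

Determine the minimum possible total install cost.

5

V alone covers T8, T4, T6 — every target.
Total install cost: 5.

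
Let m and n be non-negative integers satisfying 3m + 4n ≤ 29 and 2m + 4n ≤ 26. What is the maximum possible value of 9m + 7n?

81

Relaxing integrality, the LP optimum is 87.00 at (m,n) = (9.67, 0), which is not an integer point.
(m,n)=(9,0) is feasible, giving 81.
(m,n)=(8,1) is feasible, giving 79.
(m,n)=(8,0) is feasible, giving 72.
The best lattice point is (9,0), giving 81.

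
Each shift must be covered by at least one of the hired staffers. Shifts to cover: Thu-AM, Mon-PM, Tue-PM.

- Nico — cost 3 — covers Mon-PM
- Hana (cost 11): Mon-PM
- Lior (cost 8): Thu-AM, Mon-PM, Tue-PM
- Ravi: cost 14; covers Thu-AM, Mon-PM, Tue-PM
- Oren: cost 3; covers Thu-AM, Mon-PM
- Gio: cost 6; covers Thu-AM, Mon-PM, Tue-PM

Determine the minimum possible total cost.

6

This is a weighted set-cover instance.
The greedy cost-per-new-shift heuristic would pick Oren and Gio for 9, but a cheaper cover exists.
Gio alone covers Thu-AM, Mon-PM, Tue-PM — every shift.
Total cost: 6.
No cover costs less than 6.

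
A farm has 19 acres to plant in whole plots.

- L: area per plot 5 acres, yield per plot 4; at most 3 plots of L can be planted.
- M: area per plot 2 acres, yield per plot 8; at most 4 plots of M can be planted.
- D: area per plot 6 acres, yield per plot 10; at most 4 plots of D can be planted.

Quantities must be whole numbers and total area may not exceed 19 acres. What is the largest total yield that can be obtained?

46

This is a bounded integer knapsack.
Take 1×L, 4×M, and 1×D: area 19 ≤ 19, yield 1·4 + 4·8 + 1·10 = 46.
M has the best ratio (8/2) and is taken to its limit of 4; remaining capacity is filled optimally with the others.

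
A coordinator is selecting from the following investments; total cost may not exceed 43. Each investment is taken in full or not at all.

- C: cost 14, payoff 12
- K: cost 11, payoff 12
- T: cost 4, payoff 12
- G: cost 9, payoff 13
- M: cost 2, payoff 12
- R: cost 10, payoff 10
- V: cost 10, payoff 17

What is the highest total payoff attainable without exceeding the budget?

Take K, T, G, M, and V: cost 11 + 4 + 9 + 2 + 10 = 36 ≤ 43, payoff 12 + 12 + 13 + 12 + 17 = 66.
No feasible combination exceeds this.

66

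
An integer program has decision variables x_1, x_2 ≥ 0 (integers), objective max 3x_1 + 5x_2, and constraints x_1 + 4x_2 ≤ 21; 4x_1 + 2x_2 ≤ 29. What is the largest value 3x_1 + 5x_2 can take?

Relaxing integrality, the LP optimum is 35.50 at (x_1,x_2) = (5.29, 3.93), which is not an integer point.
(x_1,x_2)=(5,4): 1·5+4·4=21≤21, 4·5+2·4=28≤29, objective 35.
(x_1,x_2)=(4,4): 1·4+4·4=20≤21, 4·4+2·4=24≤29, objective 32.
(x_1,x_2)=(5,3): 1·5+4·3=17≤21, 4·5+2·3=26≤29, objective 30.
The best lattice point is (5,4), giving 35.

35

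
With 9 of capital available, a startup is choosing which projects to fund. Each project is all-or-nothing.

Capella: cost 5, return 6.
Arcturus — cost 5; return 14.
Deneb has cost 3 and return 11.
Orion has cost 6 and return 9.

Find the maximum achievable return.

Take Arcturus and Deneb: cost 5 + 3 = 8 ≤ 9, return 14 + 11 = 25.
No other feasible combination does better.

25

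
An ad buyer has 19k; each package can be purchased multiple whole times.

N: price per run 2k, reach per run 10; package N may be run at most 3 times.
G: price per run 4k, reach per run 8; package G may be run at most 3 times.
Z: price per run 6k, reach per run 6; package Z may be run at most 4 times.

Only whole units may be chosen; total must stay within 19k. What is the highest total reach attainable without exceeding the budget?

N has the best ratio (10/2); taking only N gives at most 3×10 = 30 (stopped by the supply cap of 3).
Mixing does better — 3×N and 3×G: price 18 ≤ 19, reach 3·10 + 3·8 = 54.

54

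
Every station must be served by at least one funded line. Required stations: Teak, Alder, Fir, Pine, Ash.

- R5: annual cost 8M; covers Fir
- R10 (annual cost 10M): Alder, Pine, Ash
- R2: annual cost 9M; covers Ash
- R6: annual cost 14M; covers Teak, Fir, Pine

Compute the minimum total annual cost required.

24

Choose R10 and R6: together they cover Teak, Alder, Fir, Pine, Ash — every station.
Total annual cost: 10 + 14 = 24.
No cover costs less than 24.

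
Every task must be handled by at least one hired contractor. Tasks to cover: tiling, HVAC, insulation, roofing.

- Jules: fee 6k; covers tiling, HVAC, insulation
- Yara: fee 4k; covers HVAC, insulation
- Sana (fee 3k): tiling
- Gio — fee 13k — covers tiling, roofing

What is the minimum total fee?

This is an integer covering problem.
The greedy cost-per-new-task heuristic would pick Jules and Gio for 19, but a cheaper cover exists.
Choose Yara and Gio: together they cover tiling, HVAC, insulation, roofing — every task.
Total fee: 4 + 13 = 17.
No cover costs less than 17.

17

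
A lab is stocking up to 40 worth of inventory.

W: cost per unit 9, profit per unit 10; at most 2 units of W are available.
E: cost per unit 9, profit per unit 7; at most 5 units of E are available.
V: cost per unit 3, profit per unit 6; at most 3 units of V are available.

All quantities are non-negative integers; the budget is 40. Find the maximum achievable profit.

45

Take 2×W, 1×E, and 3×V: cost 36 ≤ 40, profit 2·10 + 1·7 + 3·6 = 45.
V has the best ratio (6/3) and is taken to its limit of 3; remaining capacity is filled optimally with the others.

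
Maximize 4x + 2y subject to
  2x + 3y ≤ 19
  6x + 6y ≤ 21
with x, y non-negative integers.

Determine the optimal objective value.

12

The continuous relaxation peaks at (3.5, 0) with value 14.00; rounding to a feasible lattice point costs some objective.
(x,y)=(3,0): 2·3+3·0=6≤19, 6·3+6·0=18≤21, objective 12.
(x,y)=(2,1): 2·2+3·1=7≤19, 6·2+6·1=18≤21, objective 10.
Maximum is 12 at (x,y)=(3,0).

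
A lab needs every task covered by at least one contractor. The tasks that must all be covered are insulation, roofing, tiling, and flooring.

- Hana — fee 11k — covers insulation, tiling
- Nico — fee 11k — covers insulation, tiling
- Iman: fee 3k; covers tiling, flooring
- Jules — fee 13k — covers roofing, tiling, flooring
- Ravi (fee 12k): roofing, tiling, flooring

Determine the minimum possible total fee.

This is a weighted set-cover instance.
The greedy cost-per-new-task heuristic would pick Iman, Hana, and Ravi for 26, but a cheaper cover exists.
Choose Hana and Ravi: together they cover insulation, roofing, tiling, flooring — every task.
Total fee: 11 + 12 = 23.
No cover costs less than 23.

23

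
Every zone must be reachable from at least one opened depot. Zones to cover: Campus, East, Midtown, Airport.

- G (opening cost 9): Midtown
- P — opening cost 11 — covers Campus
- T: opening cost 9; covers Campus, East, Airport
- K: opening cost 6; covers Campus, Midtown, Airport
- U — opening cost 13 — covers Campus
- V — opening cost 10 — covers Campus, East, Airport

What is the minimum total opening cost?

15

Choose T and K: together they cover Campus, East, Midtown, Airport — every zone.
Total opening cost: 9 + 6 = 15.
No cover costs less than 15.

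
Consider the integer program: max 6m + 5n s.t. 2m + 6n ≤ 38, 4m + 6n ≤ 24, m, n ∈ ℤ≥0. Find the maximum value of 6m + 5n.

36

(m,n)=(6,0) is feasible, giving 36.
(m,n)=(5,0) is feasible, giving 30.
Maximum is 36 at (m,n)=(6,0).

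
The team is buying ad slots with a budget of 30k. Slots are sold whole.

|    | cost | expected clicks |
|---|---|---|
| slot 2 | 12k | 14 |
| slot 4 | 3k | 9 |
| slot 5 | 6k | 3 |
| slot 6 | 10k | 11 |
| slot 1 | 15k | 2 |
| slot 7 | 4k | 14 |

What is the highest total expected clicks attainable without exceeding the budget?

48

Allowing fractional choices, the relaxed optimum would be about 48.5, but ad slots are indivisible.
slot 2 + slot 6 + slot 7: cost 12 + 10 + 4 = 26 ≤ 30, expected clicks 14 + 11 + 14 = 39.
slot 2 + slot 4 + slot 5 + slot 7: cost 12 + 3 + 6 + 4 = 25 ≤ 30, expected clicks 14 + 9 + 3 + 14 = 40.
slot 2 + slot 4 + slot 6 + slot 7: cost 12 + 3 + 10 + 4 = 29 ≤ 30, expected clicks 14 + 9 + 11 + 14 = 48.
Best is slot 2, slot 4, slot 6, and slot 7 with total expected clicks 48.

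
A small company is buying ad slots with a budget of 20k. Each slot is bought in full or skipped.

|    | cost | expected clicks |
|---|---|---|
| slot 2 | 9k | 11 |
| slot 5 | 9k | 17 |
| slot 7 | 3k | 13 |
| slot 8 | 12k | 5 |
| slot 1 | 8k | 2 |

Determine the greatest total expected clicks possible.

32

Allowing fractional choices, the relaxed optimum would be about 39.8, but ad slots are indivisible.
slot 5 + slot 7: cost 9 + 3 = 12 ≤ 20, expected clicks 17 + 13 = 30.
slot 5 + slot 7 + slot 1: cost 9 + 3 + 8 = 20 ≤ 20, expected clicks 17 + 13 + 2 = 32.
Best is slot 5, slot 7, and slot 1 with total expected clicks 32.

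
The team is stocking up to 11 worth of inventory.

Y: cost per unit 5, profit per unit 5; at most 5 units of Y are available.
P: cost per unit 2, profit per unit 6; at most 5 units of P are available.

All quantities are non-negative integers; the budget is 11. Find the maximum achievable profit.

P has the best ratio (6/2); taking only P gives at most 5×6 = 30 (stopped by the cost limit).
Optimal: 5×P: cost 10 ≤ 11, profit 5·6 = 30.

30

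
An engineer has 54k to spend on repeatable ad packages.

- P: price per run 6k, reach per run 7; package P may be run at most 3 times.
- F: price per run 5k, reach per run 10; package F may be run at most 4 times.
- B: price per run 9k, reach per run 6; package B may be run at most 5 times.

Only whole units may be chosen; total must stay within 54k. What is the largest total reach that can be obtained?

F has the best ratio (10/5); taking only F gives at most 4×10 = 40 (stopped by the supply cap of 4).
Mixing does better — 3×P, 4×F, and 1×B: price 47 ≤ 54, reach 3·7 + 4·10 + 1·6 = 67.

67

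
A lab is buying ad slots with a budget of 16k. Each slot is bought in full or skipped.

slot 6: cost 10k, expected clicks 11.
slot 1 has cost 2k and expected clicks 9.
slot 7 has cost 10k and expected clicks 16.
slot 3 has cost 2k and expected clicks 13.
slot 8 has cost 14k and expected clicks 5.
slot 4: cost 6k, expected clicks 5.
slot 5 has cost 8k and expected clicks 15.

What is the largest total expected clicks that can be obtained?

38

Treat it as a binary knapsack problem.
Take slot 1, slot 7, and slot 3: cost 2 + 10 + 2 = 14 ≤ 16, expected clicks 9 + 16 + 13 = 38.
No other feasible combination does better.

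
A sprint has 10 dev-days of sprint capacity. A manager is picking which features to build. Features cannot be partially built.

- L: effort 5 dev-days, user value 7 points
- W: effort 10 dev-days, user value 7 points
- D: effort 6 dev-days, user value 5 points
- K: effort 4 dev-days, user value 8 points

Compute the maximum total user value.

15

Take L and K: effort 5 + 4 = 9 ≤ 10, user value 7 + 8 = 15.
No other feasible combination does better.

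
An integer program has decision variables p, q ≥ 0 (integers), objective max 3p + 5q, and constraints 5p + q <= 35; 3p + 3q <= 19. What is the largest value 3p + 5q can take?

(p,q)=(0,6): 5·0+1·6=6≤35, 3·0+3·6=18≤19, objective 30.
(p,q)=(1,5): 5·1+1·5=10≤35, 3·1+3·5=18≤19, objective 28.
Maximum is 30 at (p,q)=(0,6).

30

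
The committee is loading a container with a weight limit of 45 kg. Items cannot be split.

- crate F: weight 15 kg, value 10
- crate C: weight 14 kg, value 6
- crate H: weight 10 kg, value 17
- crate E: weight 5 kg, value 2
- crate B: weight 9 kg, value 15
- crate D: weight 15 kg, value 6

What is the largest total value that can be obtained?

44

Allowing fractional choices, the relaxed optimum would be about 46.7, but items are indivisible.
crate F + crate H + crate B: weight 15 + 10 + 9 = 34 ≤ 45, value 10 + 17 + 15 = 42.
crate F + crate H + crate E + crate B: weight 15 + 10 + 5 + 9 = 39 ≤ 45, value 10 + 17 + 2 + 15 = 44.
Best is crate F, crate H, crate E, and crate B with total value 44.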